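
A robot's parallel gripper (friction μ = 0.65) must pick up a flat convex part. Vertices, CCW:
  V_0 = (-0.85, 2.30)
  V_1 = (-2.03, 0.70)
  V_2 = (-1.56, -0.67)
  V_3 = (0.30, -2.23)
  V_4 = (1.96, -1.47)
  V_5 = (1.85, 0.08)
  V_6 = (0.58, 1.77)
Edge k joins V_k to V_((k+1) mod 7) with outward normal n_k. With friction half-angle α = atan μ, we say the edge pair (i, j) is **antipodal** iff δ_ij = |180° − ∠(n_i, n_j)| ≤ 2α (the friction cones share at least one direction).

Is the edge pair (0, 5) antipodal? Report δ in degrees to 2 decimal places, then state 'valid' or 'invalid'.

δ = 73.33°, invalid

α = atan 0.65 = 33.02°;  2α = 66.05°
edge 0: e_0 = (-1.18, -1.60);  n_0 = (-0.8048, +0.5935)
edge 5: e_5 = (-1.27, +1.69);  n_5 = (+0.7994, +0.6008)
∠(n_0, n_5) = 106.67°
δ = |180° − 106.67°| = 73.33°
73.33° > 2α = 66.05°  →  invalid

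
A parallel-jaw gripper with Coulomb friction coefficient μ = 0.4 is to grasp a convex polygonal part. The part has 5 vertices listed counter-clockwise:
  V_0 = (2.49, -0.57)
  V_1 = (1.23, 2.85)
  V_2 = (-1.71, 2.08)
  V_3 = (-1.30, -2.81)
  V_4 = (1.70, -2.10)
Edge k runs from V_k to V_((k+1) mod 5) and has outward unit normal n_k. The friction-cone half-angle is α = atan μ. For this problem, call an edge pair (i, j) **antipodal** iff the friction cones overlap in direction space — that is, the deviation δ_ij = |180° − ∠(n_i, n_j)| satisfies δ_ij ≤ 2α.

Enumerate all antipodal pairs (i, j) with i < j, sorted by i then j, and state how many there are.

count = 3; pairs: (0,2), (1,3), (2,4)

α = atan 0.4 = 21.80°;  2α = 43.60°
n_0 = (+0.9383, +0.3457)
n_1 = (-0.2534, +0.9674)
n_2 = (-0.9965, -0.0836)
n_3 = (+0.2303, -0.9731)
n_4 = (+0.8885, -0.4588)
  (0,1): δ = 95.55°  ·
  (0,2): δ = 15.43°  ✓
  (0,3): δ = 83.09°  ·
  (0,4): δ = 132.47°  ·
  (1,2): δ = 99.88°  ·
  (1,3): δ = 1.36°  ✓
  (1,4): δ = 48.01°  ·
  (2,3): δ = 81.48°  ·
  (2,4): δ = 32.10°  ✓
  (3,4): δ = 130.62°  ·
antipodal pairs: 3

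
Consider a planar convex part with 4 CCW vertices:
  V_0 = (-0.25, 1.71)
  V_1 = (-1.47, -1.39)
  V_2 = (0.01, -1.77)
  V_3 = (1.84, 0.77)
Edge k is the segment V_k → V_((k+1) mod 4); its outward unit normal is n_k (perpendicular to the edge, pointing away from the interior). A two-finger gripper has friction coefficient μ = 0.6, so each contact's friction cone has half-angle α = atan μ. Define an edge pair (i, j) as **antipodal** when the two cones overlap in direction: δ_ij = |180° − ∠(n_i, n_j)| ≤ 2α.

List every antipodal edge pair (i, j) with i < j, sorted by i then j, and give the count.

α = atan 0.6 = 30.96°;  2α = 61.93°
n_0 = (-0.9305, +0.3662)
n_1 = (-0.2487, -0.9686)
n_2 = (+0.8114, -0.5846)
n_3 = (+0.4102, +0.9120)
  (0,1): δ = 82.92°  ·
  (0,2): δ = 14.29°  ✓
  (0,3): δ = 87.27°  ·
  (1,2): δ = 111.37°  ·
  (1,3): δ = 9.82°  ✓
  (2,3): δ = 78.44°  ·
antipodal pairs: 2

count = 2; pairs: (0,2), (1,3)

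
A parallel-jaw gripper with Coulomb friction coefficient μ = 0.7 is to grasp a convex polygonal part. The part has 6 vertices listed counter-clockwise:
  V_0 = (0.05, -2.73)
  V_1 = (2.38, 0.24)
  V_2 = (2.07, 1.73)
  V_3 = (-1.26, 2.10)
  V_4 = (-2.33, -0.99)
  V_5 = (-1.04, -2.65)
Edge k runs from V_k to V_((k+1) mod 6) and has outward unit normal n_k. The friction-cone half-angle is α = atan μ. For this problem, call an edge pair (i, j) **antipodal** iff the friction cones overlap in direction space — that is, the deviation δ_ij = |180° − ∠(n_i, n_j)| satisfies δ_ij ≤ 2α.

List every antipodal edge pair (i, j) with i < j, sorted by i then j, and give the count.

α = atan 0.7 = 34.99°;  2α = 69.98°
n_0 = (+0.7868, -0.6172)
n_1 = (+0.9790, +0.2037)
n_2 = (+0.1104, +0.9939)
n_3 = (-0.9449, +0.3272)
n_4 = (-0.7896, -0.6136)
n_5 = (-0.0732, -0.9973)
  (0,1): δ = 130.13°  ·
  (0,2): δ = 58.23°  ✓
  (0,3): δ = 19.01°  ✓
  (0,4): δ = 75.97°  ·
  (0,5): δ = 123.92°  ·
  (1,2): δ = 108.09°  ·
  (1,3): δ = 30.85°  ✓
  (1,4): δ = 26.10°  ✓
  (1,5): δ = 74.05°  ·
  (2,3): δ = 102.76°  ·
  (2,4): δ = 45.81°  ✓
  (2,5): δ = 2.14°  ✓
  (3,4): δ = 123.05°  ·
  (3,5): δ = 75.10°  ·
  (4,5): δ = 132.05°  ·
antipodal pairs: 6

count = 6; pairs: (0,2), (0,3), (1,3), (1,4), (2,4), (2,5)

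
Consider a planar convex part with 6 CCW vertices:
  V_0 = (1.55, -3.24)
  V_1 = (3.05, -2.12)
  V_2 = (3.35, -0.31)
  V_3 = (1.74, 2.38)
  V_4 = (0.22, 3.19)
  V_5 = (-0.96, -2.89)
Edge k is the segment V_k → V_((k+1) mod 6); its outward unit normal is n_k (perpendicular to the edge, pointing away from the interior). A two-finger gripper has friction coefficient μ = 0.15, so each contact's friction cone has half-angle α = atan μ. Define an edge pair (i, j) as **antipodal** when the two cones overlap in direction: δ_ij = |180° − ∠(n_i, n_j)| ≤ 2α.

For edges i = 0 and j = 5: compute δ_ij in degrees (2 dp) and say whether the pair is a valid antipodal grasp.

α = atan 0.15 = 8.53°;  2α = 17.06°
edge 0: e_0 = (+1.50, +1.12);  n_0 = (+0.5983, -0.8013)
edge 5: e_5 = (+2.51, -0.35);  n_5 = (-0.1381, -0.9904)
∠(n_0, n_5) = 44.69°
δ = |180° − 44.69°| = 135.31°
135.31° > 2α = 17.06°  →  invalid

δ = 135.31°, invalid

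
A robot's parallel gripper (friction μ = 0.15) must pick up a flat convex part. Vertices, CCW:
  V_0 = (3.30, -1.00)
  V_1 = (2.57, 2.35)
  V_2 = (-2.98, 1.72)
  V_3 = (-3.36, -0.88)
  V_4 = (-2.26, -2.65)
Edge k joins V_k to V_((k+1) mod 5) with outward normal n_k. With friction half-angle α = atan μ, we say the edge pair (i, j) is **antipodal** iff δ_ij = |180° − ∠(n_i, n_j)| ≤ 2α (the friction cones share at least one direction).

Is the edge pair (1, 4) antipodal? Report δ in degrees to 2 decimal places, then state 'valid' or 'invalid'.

α = atan 0.15 = 8.53°;  2α = 17.06°
edge 1: e_1 = (-5.55, -0.63);  n_1 = (-0.1128, +0.9936)
edge 4: e_4 = (+5.56, +1.65);  n_4 = (+0.2845, -0.9587)
∠(n_1, n_4) = 169.95°
δ = |180° − 169.95°| = 10.05°
10.05° ≤ 2α = 17.06°  →  valid

δ = 10.05°, valid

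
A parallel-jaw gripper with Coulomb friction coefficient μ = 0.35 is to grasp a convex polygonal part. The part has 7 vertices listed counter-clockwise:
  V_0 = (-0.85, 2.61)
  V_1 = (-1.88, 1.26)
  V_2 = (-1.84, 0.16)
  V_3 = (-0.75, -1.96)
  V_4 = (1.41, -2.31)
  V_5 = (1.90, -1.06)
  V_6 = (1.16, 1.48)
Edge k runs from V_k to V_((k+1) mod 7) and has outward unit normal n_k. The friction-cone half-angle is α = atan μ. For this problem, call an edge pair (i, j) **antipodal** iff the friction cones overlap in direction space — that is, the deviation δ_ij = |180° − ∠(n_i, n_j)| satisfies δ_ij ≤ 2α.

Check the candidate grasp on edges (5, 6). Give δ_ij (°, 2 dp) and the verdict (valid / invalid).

δ = 135.59°, invalid

α = atan 0.35 = 19.29°;  2α = 38.58°
edge 5: e_5 = (-0.74, +2.54);  n_5 = (+0.9601, +0.2797)
edge 6: e_6 = (-2.01, +1.13);  n_6 = (+0.4901, +0.8717)
∠(n_5, n_6) = 44.41°
δ = |180° − 44.41°| = 135.59°
135.59° > 2α = 38.58°  →  invalid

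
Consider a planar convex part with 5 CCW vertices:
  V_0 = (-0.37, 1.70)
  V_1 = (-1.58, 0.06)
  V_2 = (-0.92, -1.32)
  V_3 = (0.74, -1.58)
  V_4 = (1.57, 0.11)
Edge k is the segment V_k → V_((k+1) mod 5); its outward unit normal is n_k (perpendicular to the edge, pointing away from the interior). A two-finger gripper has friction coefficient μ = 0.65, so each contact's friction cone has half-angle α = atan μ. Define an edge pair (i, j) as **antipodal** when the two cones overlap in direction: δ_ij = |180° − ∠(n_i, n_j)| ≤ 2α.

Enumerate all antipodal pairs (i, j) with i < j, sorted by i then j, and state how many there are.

α = atan 0.65 = 33.02°;  2α = 66.05°
n_0 = (-0.8047, +0.5937)
n_1 = (-0.9021, -0.4315)
n_2 = (-0.1547, -0.9880)
n_3 = (+0.8976, -0.4408)
n_4 = (+0.6339, +0.7734)
  (0,1): δ = 118.02°  ·
  (0,2): δ = 62.48°  ✓
  (0,3): δ = 10.26°  ✓
  (0,4): δ = 87.08°  ·
  (1,2): δ = 124.46°  ·
  (1,3): δ = 51.72°  ✓
  (1,4): δ = 25.10°  ✓
  (2,3): δ = 107.26°  ·
  (2,4): δ = 30.44°  ✓
  (3,4): δ = 103.18°  ·
antipodal pairs: 5

count = 5; pairs: (0,2), (0,3), (1,3), (1,4), (2,4)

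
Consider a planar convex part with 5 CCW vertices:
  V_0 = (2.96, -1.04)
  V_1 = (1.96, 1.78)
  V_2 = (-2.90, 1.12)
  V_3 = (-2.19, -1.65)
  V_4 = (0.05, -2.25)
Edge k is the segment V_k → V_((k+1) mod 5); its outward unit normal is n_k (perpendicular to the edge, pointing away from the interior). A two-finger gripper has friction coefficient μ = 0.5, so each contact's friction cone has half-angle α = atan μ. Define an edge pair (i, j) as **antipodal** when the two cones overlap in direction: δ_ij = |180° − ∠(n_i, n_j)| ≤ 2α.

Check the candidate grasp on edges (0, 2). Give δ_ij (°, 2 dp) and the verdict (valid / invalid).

α = atan 0.5 = 26.57°;  2α = 53.13°
edge 0: e_0 = (-1.00, +2.82);  n_0 = (+0.9425, +0.3342)
edge 2: e_2 = (+0.71, -2.77);  n_2 = (-0.9687, -0.2483)
∠(n_0, n_2) = 174.85°
δ = |180° − 174.85°| = 5.15°
5.15° ≤ 2α = 53.13°  →  valid

δ = 5.15°, valid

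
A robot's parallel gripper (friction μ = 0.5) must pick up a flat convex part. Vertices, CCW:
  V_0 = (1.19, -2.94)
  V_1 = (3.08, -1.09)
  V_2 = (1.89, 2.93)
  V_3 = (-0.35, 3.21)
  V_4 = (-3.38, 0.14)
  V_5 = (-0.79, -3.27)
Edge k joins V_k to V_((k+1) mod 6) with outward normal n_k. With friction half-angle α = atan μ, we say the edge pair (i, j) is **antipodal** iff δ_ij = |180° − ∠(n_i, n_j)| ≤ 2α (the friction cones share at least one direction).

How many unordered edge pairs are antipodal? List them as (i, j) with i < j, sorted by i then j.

count = 6; pairs: (0,2), (0,3), (1,4), (2,4), (2,5), (3,5)

α = atan 0.5 = 26.57°;  2α = 53.13°
n_0 = (+0.6995, -0.7146)
n_1 = (+0.9589, +0.2838)
n_2 = (+0.1240, +0.9923)
n_3 = (-0.7117, +0.7025)
n_4 = (-0.7963, -0.6048)
n_5 = (+0.1644, -0.9864)
  (0,1): δ = 117.90°  ·
  (0,2): δ = 51.51°  ✓
  (0,3): δ = 0.99°  ✓
  (0,4): δ = 82.83°  ·
  (0,5): δ = 145.08°  ·
  (1,2): δ = 113.61°  ·
  (1,3): δ = 61.11°  ·
  (1,4): δ = 20.73°  ✓
  (1,5): δ = 82.97°  ·
  (2,3): δ = 127.50°  ·
  (2,4): δ = 45.66°  ✓
  (2,5): δ = 16.59°  ✓
  (3,4): δ = 98.16°  ·
  (3,5): δ = 35.91°  ✓
  (4,5): δ = 117.76°  ·
antipodal pairs: 6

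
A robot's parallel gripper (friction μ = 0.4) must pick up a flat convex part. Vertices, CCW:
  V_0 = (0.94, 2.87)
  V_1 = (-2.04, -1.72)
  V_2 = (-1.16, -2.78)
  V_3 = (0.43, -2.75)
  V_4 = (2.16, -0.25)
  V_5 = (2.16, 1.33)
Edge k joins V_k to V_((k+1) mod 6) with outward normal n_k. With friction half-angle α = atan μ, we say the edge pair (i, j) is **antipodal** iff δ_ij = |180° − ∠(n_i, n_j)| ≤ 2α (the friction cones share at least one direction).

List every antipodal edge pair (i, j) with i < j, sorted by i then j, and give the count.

α = atan 0.4 = 21.80°;  2α = 43.60°
n_0 = (-0.8387, +0.5445)
n_1 = (-0.7694, -0.6388)
n_2 = (+0.0189, -0.9998)
n_3 = (+0.8223, -0.5690)
n_4 = (+1.0000, -0.0000)
n_5 = (+0.7838, +0.6210)
  (0,1): δ = 107.31°  ·
  (0,2): δ = 55.93°  ·
  (0,3): δ = 1.69°  ✓
  (0,4): δ = 32.99°  ✓
  (0,5): δ = 71.38°  ·
  (1,2): δ = 128.62°  ·
  (1,3): δ = 74.38°  ·
  (1,4): δ = 39.70°  ✓
  (1,5): δ = 1.31°  ✓
  (2,3): δ = 125.76°  ·
  (2,4): δ = 91.08°  ·
  (2,5): δ = 52.69°  ·
  (3,4): δ = 145.32°  ·
  (3,5): δ = 106.93°  ·
  (4,5): δ = 141.61°  ·
antipodal pairs: 4

count = 4; pairs: (0,3), (0,4), (1,4), (1,5)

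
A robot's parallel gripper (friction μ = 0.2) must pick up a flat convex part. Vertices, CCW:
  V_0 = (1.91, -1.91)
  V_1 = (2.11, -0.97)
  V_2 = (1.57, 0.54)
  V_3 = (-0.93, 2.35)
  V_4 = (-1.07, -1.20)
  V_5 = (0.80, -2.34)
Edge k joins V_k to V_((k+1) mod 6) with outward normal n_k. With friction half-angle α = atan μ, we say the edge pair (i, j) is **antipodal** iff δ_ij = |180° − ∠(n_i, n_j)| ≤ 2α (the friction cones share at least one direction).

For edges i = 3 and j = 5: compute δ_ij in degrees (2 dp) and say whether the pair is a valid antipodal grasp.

δ = 66.57°, invalid

α = atan 0.2 = 11.31°;  2α = 22.62°
edge 3: e_3 = (-0.14, -3.55);  n_3 = (-0.9992, +0.0394)
edge 5: e_5 = (+1.11, +0.43);  n_5 = (+0.3612, -0.9325)
∠(n_3, n_5) = 113.43°
δ = |180° − 113.43°| = 66.57°
66.57° > 2α = 22.62°  →  invalid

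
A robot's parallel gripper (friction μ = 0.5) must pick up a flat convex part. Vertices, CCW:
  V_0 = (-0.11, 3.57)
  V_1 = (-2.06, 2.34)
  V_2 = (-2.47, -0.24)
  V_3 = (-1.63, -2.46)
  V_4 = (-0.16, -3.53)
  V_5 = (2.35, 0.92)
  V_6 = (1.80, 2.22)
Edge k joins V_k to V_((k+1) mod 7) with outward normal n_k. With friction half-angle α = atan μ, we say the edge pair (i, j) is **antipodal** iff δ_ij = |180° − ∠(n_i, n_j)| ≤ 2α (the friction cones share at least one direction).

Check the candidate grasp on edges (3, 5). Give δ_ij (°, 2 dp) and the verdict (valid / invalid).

δ = 31.02°, valid

α = atan 0.5 = 26.57°;  2α = 53.13°
edge 3: e_3 = (+1.47, -1.07);  n_3 = (-0.5885, -0.8085)
edge 5: e_5 = (-0.55, +1.30);  n_5 = (+0.9210, +0.3896)
∠(n_3, n_5) = 148.98°
δ = |180° − 148.98°| = 31.02°
31.02° ≤ 2α = 53.13°  →  valid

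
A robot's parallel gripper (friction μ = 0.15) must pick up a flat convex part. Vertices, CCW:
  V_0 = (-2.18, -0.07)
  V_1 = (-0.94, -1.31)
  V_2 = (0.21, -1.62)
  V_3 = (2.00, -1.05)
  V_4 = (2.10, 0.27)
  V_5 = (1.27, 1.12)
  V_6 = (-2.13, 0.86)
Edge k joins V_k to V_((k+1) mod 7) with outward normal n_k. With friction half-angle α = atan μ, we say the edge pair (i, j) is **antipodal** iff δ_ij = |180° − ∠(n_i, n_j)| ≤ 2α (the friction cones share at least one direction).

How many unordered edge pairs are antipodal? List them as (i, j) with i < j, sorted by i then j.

count = 3; pairs: (0,4), (2,5), (3,6)

α = atan 0.15 = 8.53°;  2α = 17.06°
n_0 = (-0.7071, -0.7071)
n_1 = (-0.2603, -0.9655)
n_2 = (+0.3034, -0.9529)
n_3 = (+0.9971, -0.0755)
n_4 = (+0.7155, +0.6986)
n_5 = (-0.0762, +0.9971)
n_6 = (-0.9986, +0.0537)
  (0,1): δ = 150.09°  ·
  (0,2): δ = 117.34°  ·
  (0,3): δ = 49.33°  ·
  (0,4): δ = 0.68°  ✓
  (0,5): δ = 49.37°  ·
  (0,6): δ = 131.92°  ·
  (1,2): δ = 147.25°  ·
  (1,3): δ = 79.25°  ·
  (1,4): δ = 30.60°  ·
  (1,5): δ = 19.46°  ·
  (1,6): δ = 102.01°  ·
  (2,3): δ = 112.00°  ·
  (2,4): δ = 63.35°  ·
  (2,5): δ = 13.29°  ✓
  (2,6): δ = 69.26°  ·
  (3,4): δ = 131.35°  ·
  (3,5): δ = 81.29°  ·
  (3,6): δ = 1.25°  ✓
  (4,5): δ = 129.95°  ·
  (4,6): δ = 47.40°  ·
  (5,6): δ = 97.45°  ·
antipodal pairs: 3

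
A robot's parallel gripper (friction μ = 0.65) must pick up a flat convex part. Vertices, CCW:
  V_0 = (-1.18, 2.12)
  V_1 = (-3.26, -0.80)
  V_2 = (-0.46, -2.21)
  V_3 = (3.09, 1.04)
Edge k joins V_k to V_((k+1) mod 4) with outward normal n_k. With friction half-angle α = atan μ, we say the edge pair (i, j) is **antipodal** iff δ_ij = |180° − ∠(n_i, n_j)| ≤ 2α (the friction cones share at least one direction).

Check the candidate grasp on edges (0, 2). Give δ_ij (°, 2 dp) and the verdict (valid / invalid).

δ = 12.06°, valid

α = atan 0.65 = 33.02°;  2α = 66.05°
edge 0: e_0 = (-2.08, -2.92);  n_0 = (-0.8145, +0.5802)
edge 2: e_2 = (+3.55, +3.25);  n_2 = (+0.6753, -0.7376)
∠(n_0, n_2) = 167.94°
δ = |180° − 167.94°| = 12.06°
12.06° ≤ 2α = 66.05°  →  valid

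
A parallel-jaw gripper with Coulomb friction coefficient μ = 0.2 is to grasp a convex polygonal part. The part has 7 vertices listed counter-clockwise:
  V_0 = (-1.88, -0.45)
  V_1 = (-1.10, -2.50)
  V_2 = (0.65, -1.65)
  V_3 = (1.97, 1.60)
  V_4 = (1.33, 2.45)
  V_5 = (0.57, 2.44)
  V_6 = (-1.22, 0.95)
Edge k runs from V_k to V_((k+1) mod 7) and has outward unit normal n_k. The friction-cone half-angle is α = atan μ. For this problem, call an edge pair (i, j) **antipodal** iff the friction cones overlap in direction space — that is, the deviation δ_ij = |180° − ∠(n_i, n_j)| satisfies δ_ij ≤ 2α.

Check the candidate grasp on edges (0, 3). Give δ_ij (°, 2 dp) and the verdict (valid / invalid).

δ = 16.15°, valid

α = atan 0.2 = 11.31°;  2α = 22.62°
edge 0: e_0 = (+0.78, -2.05);  n_0 = (-0.9346, -0.3556)
edge 3: e_3 = (-0.64, +0.85);  n_3 = (+0.7989, +0.6015)
∠(n_0, n_3) = 163.85°
δ = |180° − 163.85°| = 16.15°
16.15° ≤ 2α = 22.62°  →  valid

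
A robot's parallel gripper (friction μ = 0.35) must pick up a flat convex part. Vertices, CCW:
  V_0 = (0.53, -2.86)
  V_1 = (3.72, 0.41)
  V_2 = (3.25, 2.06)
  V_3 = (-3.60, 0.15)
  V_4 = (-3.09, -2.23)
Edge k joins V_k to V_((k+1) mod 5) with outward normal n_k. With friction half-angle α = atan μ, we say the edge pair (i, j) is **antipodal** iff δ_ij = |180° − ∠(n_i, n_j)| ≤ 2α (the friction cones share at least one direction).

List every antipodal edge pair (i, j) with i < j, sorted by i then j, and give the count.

count = 3; pairs: (0,2), (1,3), (2,4)

α = atan 0.35 = 19.29°;  2α = 38.58°
n_0 = (+0.7158, -0.6983)
n_1 = (+0.9617, +0.2740)
n_2 = (-0.2686, +0.9633)
n_3 = (-0.9778, -0.2095)
n_4 = (-0.1715, -0.9852)
  (0,1): δ = 119.81°  ·
  (0,2): δ = 30.13°  ✓
  (0,3): δ = 56.39°  ·
  (0,4): δ = 124.42°  ·
  (1,2): δ = 90.32°  ·
  (1,3): δ = 3.80°  ✓
  (1,4): δ = 64.23°  ·
  (2,3): δ = 93.49°  ·
  (2,4): δ = 25.45°  ✓
  (3,4): δ = 111.97°  ·
antipodal pairs: 3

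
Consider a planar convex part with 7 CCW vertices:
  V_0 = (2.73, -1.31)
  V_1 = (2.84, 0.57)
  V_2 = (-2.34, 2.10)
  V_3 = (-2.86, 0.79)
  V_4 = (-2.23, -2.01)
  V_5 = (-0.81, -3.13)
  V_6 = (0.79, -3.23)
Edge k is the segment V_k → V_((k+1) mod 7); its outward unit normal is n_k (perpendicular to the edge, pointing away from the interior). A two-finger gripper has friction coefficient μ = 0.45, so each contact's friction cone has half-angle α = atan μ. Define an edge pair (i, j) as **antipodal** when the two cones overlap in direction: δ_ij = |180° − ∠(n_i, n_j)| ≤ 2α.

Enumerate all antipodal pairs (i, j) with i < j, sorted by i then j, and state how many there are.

α = atan 0.45 = 24.23°;  2α = 48.46°
n_0 = (+0.9983, -0.0584)
n_1 = (+0.2833, +0.9590)
n_2 = (-0.9295, +0.3689)
n_3 = (-0.9756, -0.2195)
n_4 = (-0.6193, -0.7852)
n_5 = (-0.0624, -0.9981)
n_6 = (+0.7034, -0.7108)
  (0,1): δ = 103.11°  ·
  (0,2): δ = 18.30°  ✓
  (0,3): δ = 16.03°  ✓
  (0,4): δ = 55.08°  ·
  (0,5): δ = 89.77°  ·
  (0,6): δ = 138.05°  ·
  (1,2): δ = 95.20°  ·
  (1,3): δ = 60.86°  ·
  (1,4): δ = 21.81°  ✓
  (1,5): δ = 12.88°  ✓
  (1,6): δ = 61.16°  ·
  (2,3): δ = 145.67°  ·
  (2,4): δ = 106.61°  ·
  (2,5): δ = 71.93°  ·
  (2,6): δ = 23.65°  ✓
  (3,4): δ = 140.94°  ·
  (3,5): δ = 106.26°  ·
  (3,6): δ = 57.98°  ·
  (4,5): δ = 145.31°  ·
  (4,6): δ = 97.03°  ·
  (5,6): δ = 131.72°  ·
antipodal pairs: 5

count = 5; pairs: (0,2), (0,3), (1,4), (1,5), (2,6)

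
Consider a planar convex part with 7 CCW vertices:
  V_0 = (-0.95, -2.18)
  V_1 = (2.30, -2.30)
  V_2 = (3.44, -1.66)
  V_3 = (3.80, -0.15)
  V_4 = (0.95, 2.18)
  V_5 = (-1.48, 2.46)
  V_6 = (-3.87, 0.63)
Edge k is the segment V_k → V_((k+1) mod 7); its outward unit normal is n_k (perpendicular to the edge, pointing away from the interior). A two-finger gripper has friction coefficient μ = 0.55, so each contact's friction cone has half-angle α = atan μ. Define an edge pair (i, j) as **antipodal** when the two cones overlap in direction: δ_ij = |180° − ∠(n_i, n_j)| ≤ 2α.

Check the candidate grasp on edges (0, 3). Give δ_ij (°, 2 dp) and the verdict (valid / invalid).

δ = 37.15°, valid

α = atan 0.55 = 28.81°;  2α = 57.62°
edge 0: e_0 = (+3.25, -0.12);  n_0 = (-0.0369, -0.9993)
edge 3: e_3 = (-2.85, +2.33);  n_3 = (+0.6329, +0.7742)
∠(n_0, n_3) = 142.85°
δ = |180° − 142.85°| = 37.15°
37.15° ≤ 2α = 57.62°  →  valid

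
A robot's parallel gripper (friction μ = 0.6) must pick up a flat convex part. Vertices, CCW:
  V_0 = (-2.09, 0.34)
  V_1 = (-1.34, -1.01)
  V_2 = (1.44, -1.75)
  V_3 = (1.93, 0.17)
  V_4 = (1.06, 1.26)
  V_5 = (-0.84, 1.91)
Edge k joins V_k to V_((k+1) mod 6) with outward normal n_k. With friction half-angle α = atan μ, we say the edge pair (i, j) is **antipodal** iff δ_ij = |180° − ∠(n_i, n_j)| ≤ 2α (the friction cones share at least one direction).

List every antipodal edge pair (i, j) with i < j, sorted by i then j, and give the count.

count = 6; pairs: (0,2), (0,3), (0,4), (1,3), (1,4), (2,5)

α = atan 0.6 = 30.96°;  2α = 61.93°
n_0 = (-0.8742, -0.4856)
n_1 = (-0.2572, -0.9664)
n_2 = (+0.9689, -0.2473)
n_3 = (+0.7816, +0.6238)
n_4 = (+0.3237, +0.9462)
n_5 = (-0.7823, +0.6229)
  (0,1): δ = 133.96°  ·
  (0,2): δ = 43.37°  ✓
  (0,3): δ = 9.54°  ✓
  (0,4): δ = 42.06°  ✓
  (0,5): δ = 112.42°  ·
  (1,2): δ = 89.41°  ·
  (1,3): δ = 36.50°  ✓
  (1,4): δ = 3.98°  ✓
  (1,5): δ = 66.38°  ·
  (2,3): δ = 127.09°  ·
  (2,4): δ = 94.57°  ·
  (2,5): δ = 24.21°  ✓
  (3,4): δ = 147.48°  ·
  (3,5): δ = 77.12°  ·
  (4,5): δ = 109.64°  ·
antipodal pairs: 6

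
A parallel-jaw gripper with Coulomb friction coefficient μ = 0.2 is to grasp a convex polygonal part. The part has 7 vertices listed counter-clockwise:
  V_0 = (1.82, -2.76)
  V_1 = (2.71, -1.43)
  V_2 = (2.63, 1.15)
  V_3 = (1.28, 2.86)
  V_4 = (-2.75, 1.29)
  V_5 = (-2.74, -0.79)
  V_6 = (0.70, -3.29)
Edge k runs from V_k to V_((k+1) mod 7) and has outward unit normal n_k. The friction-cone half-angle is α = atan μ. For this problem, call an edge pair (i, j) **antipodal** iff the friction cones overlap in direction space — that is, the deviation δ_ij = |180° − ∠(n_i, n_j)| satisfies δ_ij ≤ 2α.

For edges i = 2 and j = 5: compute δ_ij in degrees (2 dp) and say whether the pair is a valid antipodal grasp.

δ = 15.70°, valid

α = atan 0.2 = 11.31°;  2α = 22.62°
edge 2: e_2 = (-1.35, +1.71);  n_2 = (+0.7849, +0.6196)
edge 5: e_5 = (+3.44, -2.50);  n_5 = (-0.5879, -0.8089)
∠(n_2, n_5) = 164.30°
δ = |180° − 164.30°| = 15.70°
15.70° ≤ 2α = 22.62°  →  valid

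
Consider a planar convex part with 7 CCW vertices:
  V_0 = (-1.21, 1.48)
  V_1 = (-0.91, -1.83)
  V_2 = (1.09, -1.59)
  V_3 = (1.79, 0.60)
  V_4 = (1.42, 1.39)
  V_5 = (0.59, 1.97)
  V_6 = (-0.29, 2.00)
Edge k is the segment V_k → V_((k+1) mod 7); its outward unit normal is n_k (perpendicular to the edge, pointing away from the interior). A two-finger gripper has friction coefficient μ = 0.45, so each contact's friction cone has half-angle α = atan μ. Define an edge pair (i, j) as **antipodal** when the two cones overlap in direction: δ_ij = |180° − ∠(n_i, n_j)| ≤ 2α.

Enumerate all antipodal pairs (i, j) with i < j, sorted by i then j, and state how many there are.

count = 6; pairs: (0,2), (0,3), (1,4), (1,5), (1,6), (2,6)

α = atan 0.45 = 24.23°;  2α = 48.46°
n_0 = (-0.9959, -0.0903)
n_1 = (+0.1191, -0.9929)
n_2 = (+0.9525, -0.3045)
n_3 = (+0.9056, +0.4241)
n_4 = (+0.5728, +0.8197)
n_5 = (+0.0341, +0.9994)
n_6 = (-0.4921, +0.8706)
  (0,1): δ = 88.34°  ·
  (0,2): δ = 22.90°  ✓
  (0,3): δ = 19.92°  ✓
  (0,4): δ = 49.88°  ·
  (0,5): δ = 82.87°  ·
  (0,6): δ = 114.30°  ·
  (1,2): δ = 114.57°  ·
  (1,3): δ = 71.75°  ·
  (1,4): δ = 41.79°  ✓
  (1,5): δ = 8.80°  ✓
  (1,6): δ = 22.63°  ✓
  (2,3): δ = 137.18°  ·
  (2,4): δ = 107.22°  ·
  (2,5): δ = 74.23°  ·
  (2,6): δ = 42.80°  ✓
  (3,4): δ = 150.04°  ·
  (3,5): δ = 117.05°  ·
  (3,6): δ = 85.62°  ·
  (4,5): δ = 147.01°  ·
  (4,6): δ = 115.58°  ·
  (5,6): δ = 148.57°  ·
antipodal pairs: 6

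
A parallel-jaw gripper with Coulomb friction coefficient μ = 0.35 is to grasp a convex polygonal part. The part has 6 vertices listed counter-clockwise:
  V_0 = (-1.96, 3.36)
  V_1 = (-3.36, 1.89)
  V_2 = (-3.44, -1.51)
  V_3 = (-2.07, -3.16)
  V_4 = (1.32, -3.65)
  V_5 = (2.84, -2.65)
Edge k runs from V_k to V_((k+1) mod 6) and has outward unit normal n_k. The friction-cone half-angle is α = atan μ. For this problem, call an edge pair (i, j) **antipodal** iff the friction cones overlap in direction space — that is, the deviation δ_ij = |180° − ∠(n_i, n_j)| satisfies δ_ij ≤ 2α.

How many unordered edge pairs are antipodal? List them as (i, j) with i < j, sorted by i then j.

α = atan 0.35 = 19.29°;  2α = 38.58°
n_0 = (-0.7241, +0.6897)
n_1 = (-0.9997, +0.0235)
n_2 = (-0.7694, -0.6388)
n_3 = (-0.1431, -0.9897)
n_4 = (+0.5496, -0.8354)
n_5 = (+0.7814, +0.6241)
  (0,1): δ = 137.75°  ·
  (0,2): δ = 96.69°  ·
  (0,3): δ = 54.62°  ·
  (0,4): δ = 13.06°  ✓
  (0,5): δ = 82.22°  ·
  (1,2): δ = 138.95°  ·
  (1,3): δ = 96.88°  ·
  (1,4): δ = 55.31°  ·
  (1,5): δ = 39.96°  ·
  (2,3): δ = 137.93°  ·
  (2,4): δ = 96.36°  ·
  (2,5): δ = 1.09°  ✓
  (3,4): δ = 138.43°  ·
  (3,5): δ = 43.16°  ·
  (4,5): δ = 84.73°  ·
antipodal pairs: 2

count = 2; pairs: (0,4), (2,5)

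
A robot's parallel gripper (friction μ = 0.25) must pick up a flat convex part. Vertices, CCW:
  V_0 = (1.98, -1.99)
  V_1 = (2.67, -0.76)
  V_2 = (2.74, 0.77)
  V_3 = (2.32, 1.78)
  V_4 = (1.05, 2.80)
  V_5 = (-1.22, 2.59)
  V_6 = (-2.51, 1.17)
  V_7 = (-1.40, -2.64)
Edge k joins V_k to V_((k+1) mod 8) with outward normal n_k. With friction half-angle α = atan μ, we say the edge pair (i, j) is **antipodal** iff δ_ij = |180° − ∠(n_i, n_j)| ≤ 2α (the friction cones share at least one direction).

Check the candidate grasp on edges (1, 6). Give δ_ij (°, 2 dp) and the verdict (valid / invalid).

δ = 18.86°, valid

α = atan 0.25 = 14.04°;  2α = 28.07°
edge 1: e_1 = (+0.07, +1.53);  n_1 = (+0.9990, -0.0457)
edge 6: e_6 = (+1.11, -3.81);  n_6 = (-0.9601, -0.2797)
∠(n_1, n_6) = 161.14°
δ = |180° − 161.14°| = 18.86°
18.86° ≤ 2α = 28.07°  →  valid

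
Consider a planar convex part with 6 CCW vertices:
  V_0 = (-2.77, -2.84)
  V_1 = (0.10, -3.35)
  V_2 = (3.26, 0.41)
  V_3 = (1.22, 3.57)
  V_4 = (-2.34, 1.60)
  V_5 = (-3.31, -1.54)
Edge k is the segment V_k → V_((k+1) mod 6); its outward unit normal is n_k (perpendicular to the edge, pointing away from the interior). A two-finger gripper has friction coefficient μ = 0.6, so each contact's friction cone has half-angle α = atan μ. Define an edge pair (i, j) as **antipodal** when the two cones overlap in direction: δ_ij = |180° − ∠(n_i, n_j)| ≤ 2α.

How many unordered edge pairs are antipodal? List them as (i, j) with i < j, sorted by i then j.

count = 6; pairs: (0,2), (0,3), (1,3), (1,4), (2,4), (2,5)

α = atan 0.6 = 30.96°;  2α = 61.93°
n_0 = (-0.1750, -0.9846)
n_1 = (+0.7655, -0.6434)
n_2 = (+0.8401, +0.5424)
n_3 = (-0.4842, +0.8750)
n_4 = (-0.9554, +0.2952)
n_5 = (-0.9235, -0.3836)
  (0,1): δ = 119.97°  ·
  (0,2): δ = 47.08°  ✓
  (0,3): δ = 39.04°  ✓
  (0,4): δ = 82.91°  ·
  (0,5): δ = 122.63°  ·
  (1,2): δ = 107.11°  ·
  (1,3): δ = 21.00°  ✓
  (1,4): δ = 22.88°  ✓
  (1,5): δ = 62.60°  ·
  (2,3): δ = 93.89°  ·
  (2,4): δ = 50.01°  ✓
  (2,5): δ = 10.29°  ✓
  (3,4): δ = 136.13°  ·
  (3,5): δ = 96.40°  ·
  (4,5): δ = 140.28°  ·
antipodal pairs: 6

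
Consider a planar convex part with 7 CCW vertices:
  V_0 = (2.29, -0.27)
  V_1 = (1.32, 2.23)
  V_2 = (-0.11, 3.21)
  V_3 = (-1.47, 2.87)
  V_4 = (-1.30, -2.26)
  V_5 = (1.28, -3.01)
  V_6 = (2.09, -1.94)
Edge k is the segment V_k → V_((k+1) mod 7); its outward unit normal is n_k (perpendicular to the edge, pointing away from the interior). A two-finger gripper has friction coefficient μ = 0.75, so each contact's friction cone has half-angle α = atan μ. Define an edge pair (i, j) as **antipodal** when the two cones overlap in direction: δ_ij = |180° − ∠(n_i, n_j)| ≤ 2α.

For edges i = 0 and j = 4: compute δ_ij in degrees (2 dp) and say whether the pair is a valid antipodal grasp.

δ = 52.58°, valid

α = atan 0.75 = 36.87°;  2α = 73.74°
edge 0: e_0 = (-0.97, +2.50);  n_0 = (+0.9323, +0.3617)
edge 4: e_4 = (+2.58, -0.75);  n_4 = (-0.2791, -0.9602)
∠(n_0, n_4) = 127.42°
δ = |180° − 127.42°| = 52.58°
52.58° ≤ 2α = 73.74°  →  valid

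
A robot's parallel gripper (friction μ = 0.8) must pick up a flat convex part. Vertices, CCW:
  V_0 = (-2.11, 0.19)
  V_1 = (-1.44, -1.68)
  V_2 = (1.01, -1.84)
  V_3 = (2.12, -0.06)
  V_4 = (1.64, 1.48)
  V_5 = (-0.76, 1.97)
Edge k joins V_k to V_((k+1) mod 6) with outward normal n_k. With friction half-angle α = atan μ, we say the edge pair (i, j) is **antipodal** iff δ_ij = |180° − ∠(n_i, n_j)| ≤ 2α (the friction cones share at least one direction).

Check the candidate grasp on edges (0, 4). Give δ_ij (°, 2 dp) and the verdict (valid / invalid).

α = atan 0.8 = 38.66°;  2α = 77.32°
edge 0: e_0 = (+0.67, -1.87);  n_0 = (-0.9414, -0.3373)
edge 4: e_4 = (-2.40, +0.49);  n_4 = (+0.2000, +0.9798)
∠(n_0, n_4) = 121.25°
δ = |180° − 121.25°| = 58.75°
58.75° ≤ 2α = 77.32°  →  valid

δ = 58.75°, valid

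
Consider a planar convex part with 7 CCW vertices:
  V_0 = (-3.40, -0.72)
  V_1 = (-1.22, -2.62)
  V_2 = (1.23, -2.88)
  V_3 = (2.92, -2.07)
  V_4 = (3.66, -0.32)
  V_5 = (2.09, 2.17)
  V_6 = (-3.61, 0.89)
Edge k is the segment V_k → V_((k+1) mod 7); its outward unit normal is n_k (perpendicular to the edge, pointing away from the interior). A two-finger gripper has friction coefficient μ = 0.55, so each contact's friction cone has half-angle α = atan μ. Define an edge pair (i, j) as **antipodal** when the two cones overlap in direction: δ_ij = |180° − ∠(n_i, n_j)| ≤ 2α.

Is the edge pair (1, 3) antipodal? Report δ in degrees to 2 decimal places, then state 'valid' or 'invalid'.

δ = 106.86°, invalid

α = atan 0.55 = 28.81°;  2α = 57.62°
edge 1: e_1 = (+2.45, -0.26);  n_1 = (-0.1055, -0.9944)
edge 3: e_3 = (+0.74, +1.75);  n_3 = (+0.9210, -0.3895)
∠(n_1, n_3) = 73.14°
δ = |180° − 73.14°| = 106.86°
106.86° > 2α = 57.62°  →  invalid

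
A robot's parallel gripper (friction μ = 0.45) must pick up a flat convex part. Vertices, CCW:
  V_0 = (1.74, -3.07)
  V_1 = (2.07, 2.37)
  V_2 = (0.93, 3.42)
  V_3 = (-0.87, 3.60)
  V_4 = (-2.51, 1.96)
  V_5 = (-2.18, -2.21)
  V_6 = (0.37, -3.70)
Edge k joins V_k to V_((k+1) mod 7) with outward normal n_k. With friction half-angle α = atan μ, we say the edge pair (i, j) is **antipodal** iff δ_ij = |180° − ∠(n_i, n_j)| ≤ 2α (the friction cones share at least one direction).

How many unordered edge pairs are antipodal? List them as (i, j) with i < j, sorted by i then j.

count = 7; pairs: (0,3), (0,4), (1,4), (1,5), (2,5), (2,6), (3,6)

α = atan 0.45 = 24.23°;  2α = 48.46°
n_0 = (+0.9982, -0.0606)
n_1 = (+0.6775, +0.7355)
n_2 = (+0.0995, +0.9950)
n_3 = (-0.7071, +0.7071)
n_4 = (-0.9969, -0.0789)
n_5 = (-0.5045, -0.8634)
n_6 = (+0.4178, -0.9085)
  (0,1): δ = 129.18°  ·
  (0,2): δ = 92.24°  ·
  (0,3): δ = 41.53°  ✓
  (0,4): δ = 8.00°  ✓
  (0,5): δ = 63.17°  ·
  (0,6): δ = 118.17°  ·
  (1,2): δ = 143.06°  ·
  (1,3): δ = 92.35°  ·
  (1,4): δ = 42.83°  ✓
  (1,5): δ = 12.35°  ✓
  (1,6): δ = 67.34°  ·
  (2,3): δ = 129.29°  ·
  (2,4): δ = 79.76°  ·
  (2,5): δ = 24.59°  ✓
  (2,6): δ = 30.41°  ✓
  (3,4): δ = 130.48°  ·
  (3,5): δ = 75.30°  ·
  (3,6): δ = 20.30°  ✓
  (4,5): δ = 124.82°  ·
  (4,6): δ = 69.83°  ·
  (5,6): δ = 125.01°  ·
antipodal pairs: 7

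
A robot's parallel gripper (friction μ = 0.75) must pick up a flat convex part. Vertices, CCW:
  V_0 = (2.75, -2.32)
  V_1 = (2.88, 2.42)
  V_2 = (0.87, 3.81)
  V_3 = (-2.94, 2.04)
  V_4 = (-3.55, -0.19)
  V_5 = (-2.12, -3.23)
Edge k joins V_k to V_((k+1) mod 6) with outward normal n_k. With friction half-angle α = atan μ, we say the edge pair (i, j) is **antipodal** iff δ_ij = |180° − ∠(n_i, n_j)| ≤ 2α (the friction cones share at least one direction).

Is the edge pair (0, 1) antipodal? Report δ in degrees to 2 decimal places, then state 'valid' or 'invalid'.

α = atan 0.75 = 36.87°;  2α = 73.74°
edge 0: e_0 = (+0.13, +4.74);  n_0 = (+0.9996, -0.0274)
edge 1: e_1 = (-2.01, +1.39);  n_1 = (+0.5688, +0.8225)
∠(n_0, n_1) = 56.91°
δ = |180° − 56.91°| = 123.09°
123.09° > 2α = 73.74°  →  invalid

δ = 123.09°, invalid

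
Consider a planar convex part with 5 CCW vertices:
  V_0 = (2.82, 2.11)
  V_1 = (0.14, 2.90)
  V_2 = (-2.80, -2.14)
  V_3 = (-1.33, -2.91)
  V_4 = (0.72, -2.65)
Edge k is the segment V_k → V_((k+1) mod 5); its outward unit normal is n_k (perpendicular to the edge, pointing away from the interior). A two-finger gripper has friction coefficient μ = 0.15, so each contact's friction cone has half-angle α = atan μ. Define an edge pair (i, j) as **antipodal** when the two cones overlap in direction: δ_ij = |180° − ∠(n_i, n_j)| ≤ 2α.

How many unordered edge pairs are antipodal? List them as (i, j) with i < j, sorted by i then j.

α = atan 0.15 = 8.53°;  2α = 17.06°
n_0 = (+0.2827, +0.9592)
n_1 = (-0.8638, +0.5039)
n_2 = (-0.4640, -0.8858)
n_3 = (+0.1258, -0.9921)
n_4 = (+0.9149, -0.4036)
  (0,1): δ = 103.83°  ·
  (0,2): δ = 11.22°  ✓
  (0,3): δ = 23.65°  ·
  (0,4): δ = 82.62°  ·
  (1,2): δ = 87.39°  ·
  (1,3): δ = 52.52°  ·
  (1,4): δ = 6.45°  ✓
  (2,3): δ = 145.13°  ·
  (2,4): δ = 86.16°  ·
  (3,4): δ = 121.03°  ·
antipodal pairs: 2

count = 2; pairs: (0,2), (1,4)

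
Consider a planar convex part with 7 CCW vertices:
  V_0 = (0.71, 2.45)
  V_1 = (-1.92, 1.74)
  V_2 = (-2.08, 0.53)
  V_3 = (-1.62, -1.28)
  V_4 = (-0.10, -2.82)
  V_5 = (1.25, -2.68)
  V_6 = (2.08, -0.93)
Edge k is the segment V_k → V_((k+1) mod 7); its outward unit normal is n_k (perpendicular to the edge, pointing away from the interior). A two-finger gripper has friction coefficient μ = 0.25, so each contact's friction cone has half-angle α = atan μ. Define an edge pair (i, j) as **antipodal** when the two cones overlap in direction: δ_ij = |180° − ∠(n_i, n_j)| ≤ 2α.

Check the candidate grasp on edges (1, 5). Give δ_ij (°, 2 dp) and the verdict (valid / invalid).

α = atan 0.25 = 14.04°;  2α = 28.07°
edge 1: e_1 = (-0.16, -1.21);  n_1 = (-0.9914, +0.1311)
edge 5: e_5 = (+0.83, +1.75);  n_5 = (+0.9035, -0.4285)
∠(n_1, n_5) = 162.16°
δ = |180° − 162.16°| = 17.84°
17.84° ≤ 2α = 28.07°  →  valid

δ = 17.84°, valid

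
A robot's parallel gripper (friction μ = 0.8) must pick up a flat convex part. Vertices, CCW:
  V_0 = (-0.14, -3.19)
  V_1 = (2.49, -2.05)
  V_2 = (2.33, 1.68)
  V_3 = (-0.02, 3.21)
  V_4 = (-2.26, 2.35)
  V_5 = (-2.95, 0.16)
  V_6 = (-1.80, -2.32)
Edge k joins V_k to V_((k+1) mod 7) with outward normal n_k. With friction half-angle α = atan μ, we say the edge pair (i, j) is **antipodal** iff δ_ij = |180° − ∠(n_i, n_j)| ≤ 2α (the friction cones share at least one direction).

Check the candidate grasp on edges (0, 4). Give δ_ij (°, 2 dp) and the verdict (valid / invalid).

δ = 49.08°, valid

α = atan 0.8 = 38.66°;  2α = 77.32°
edge 0: e_0 = (+2.63, +1.14);  n_0 = (+0.3977, -0.9175)
edge 4: e_4 = (-0.69, -2.19);  n_4 = (-0.9538, +0.3005)
∠(n_0, n_4) = 130.92°
δ = |180° − 130.92°| = 49.08°
49.08° ≤ 2α = 77.32°  →  valid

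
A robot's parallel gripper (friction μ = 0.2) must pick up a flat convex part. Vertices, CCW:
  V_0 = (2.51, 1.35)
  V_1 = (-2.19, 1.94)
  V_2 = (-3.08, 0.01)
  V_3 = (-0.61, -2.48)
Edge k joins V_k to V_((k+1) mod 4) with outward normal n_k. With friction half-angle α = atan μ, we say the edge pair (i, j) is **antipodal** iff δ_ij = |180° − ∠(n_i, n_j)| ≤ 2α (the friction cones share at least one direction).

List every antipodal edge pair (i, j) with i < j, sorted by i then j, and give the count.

count = 1; pairs: (1,3)

α = atan 0.2 = 11.31°;  2α = 22.62°
n_0 = (+0.1246, +0.9922)
n_1 = (-0.9081, +0.4188)
n_2 = (-0.7100, -0.7042)
n_3 = (+0.7753, -0.6316)
  (0,1): δ = 107.60°  ·
  (0,2): δ = 38.08°  ·
  (0,3): δ = 57.99°  ·
  (1,2): δ = 110.47°  ·
  (1,3): δ = 14.41°  ✓
  (2,3): δ = 83.94°  ·
antipodal pairs: 1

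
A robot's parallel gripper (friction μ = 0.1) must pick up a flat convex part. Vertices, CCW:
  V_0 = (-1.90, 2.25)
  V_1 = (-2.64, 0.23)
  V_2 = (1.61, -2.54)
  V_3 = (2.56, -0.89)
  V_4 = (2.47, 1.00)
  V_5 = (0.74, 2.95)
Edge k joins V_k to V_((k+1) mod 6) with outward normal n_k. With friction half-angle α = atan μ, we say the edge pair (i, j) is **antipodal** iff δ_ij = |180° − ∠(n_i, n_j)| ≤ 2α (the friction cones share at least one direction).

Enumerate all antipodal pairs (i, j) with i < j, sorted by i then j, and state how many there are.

count = 1; pairs: (0,2)

α = atan 0.1 = 5.71°;  2α = 11.42°
n_0 = (-0.9390, +0.3440)
n_1 = (-0.5460, -0.8378)
n_2 = (+0.8666, -0.4990)
n_3 = (+0.9989, +0.0476)
n_4 = (+0.7480, +0.6636)
n_5 = (-0.2563, +0.9666)
  (0,1): δ = 102.98°  ·
  (0,2): δ = 9.81°  ✓
  (0,3): δ = 22.85°  ·
  (0,4): δ = 61.70°  ·
  (0,5): δ = 124.97°  ·
  (1,2): δ = 86.84°  ·
  (1,3): δ = 54.18°  ·
  (1,4): δ = 15.33°  ·
  (1,5): δ = 47.95°  ·
  (2,3): δ = 147.34°  ·
  (2,4): δ = 108.49°  ·
  (2,5): δ = 45.22°  ·
  (3,4): δ = 141.15°  ·
  (3,5): δ = 77.88°  ·
  (4,5): δ = 116.73°  ·
antipodal pairs: 1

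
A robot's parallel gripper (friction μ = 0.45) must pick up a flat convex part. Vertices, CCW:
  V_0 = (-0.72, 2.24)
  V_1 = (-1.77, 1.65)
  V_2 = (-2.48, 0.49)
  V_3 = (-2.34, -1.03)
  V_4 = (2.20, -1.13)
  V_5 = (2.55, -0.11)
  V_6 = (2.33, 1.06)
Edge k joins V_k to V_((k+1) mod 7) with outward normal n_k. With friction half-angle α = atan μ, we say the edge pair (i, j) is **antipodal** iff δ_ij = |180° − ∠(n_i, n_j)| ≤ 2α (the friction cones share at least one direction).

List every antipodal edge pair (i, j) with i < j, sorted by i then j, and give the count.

α = atan 0.45 = 24.23°;  2α = 48.46°
n_0 = (-0.4899, +0.8718)
n_1 = (-0.8529, +0.5220)
n_2 = (-0.9958, -0.0917)
n_3 = (-0.0220, -0.9998)
n_4 = (+0.9459, -0.3246)
n_5 = (+0.9828, +0.1848)
n_6 = (+0.3608, +0.9326)
  (0,1): δ = 150.80°  ·
  (0,2): δ = 114.07°  ·
  (0,3): δ = 30.59°  ✓
  (0,4): δ = 41.73°  ✓
  (0,5): δ = 71.32°  ·
  (0,6): δ = 129.52°  ·
  (1,2): δ = 143.27°  ·
  (1,3): δ = 59.79°  ·
  (1,4): δ = 12.53°  ✓
  (1,5): δ = 42.12°  ✓
  (1,6): δ = 100.32°  ·
  (2,3): δ = 96.52°  ·
  (2,4): δ = 24.20°  ✓
  (2,5): δ = 5.39°  ✓
  (2,6): δ = 63.59°  ·
  (3,4): δ = 107.68°  ·
  (3,5): δ = 78.09°  ·
  (3,6): δ = 19.89°  ✓
  (4,5): δ = 150.41°  ·
  (4,6): δ = 92.21°  ·
  (5,6): δ = 121.80°  ·
antipodal pairs: 7

count = 7; pairs: (0,3), (0,4), (1,4), (1,5), (2,4), (2,5), (3,6)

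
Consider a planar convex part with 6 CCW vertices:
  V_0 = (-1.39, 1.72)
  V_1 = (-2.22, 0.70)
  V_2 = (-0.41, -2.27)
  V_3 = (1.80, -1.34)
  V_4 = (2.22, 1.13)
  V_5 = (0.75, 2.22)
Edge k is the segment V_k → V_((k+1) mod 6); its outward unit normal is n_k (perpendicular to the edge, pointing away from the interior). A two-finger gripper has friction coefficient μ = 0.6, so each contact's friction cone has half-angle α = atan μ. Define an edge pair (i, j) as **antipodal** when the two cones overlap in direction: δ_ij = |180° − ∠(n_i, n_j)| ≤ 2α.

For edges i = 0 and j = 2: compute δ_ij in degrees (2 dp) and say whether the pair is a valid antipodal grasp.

δ = 28.04°, valid

α = atan 0.6 = 30.96°;  2α = 61.93°
edge 0: e_0 = (-0.83, -1.02);  n_0 = (-0.7756, +0.6312)
edge 2: e_2 = (+2.21, +0.93);  n_2 = (+0.3879, -0.9217)
∠(n_0, n_2) = 151.96°
δ = |180° − 151.96°| = 28.04°
28.04° ≤ 2α = 61.93°  →  valid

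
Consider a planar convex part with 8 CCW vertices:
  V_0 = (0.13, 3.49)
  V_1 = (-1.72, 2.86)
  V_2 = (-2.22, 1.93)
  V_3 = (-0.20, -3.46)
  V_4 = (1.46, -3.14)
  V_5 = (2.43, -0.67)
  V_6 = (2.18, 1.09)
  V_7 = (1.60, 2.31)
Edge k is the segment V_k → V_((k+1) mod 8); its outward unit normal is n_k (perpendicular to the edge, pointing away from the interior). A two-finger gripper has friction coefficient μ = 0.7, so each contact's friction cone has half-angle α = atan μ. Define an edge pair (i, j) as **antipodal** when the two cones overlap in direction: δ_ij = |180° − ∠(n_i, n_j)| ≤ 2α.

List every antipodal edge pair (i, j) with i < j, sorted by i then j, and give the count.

count = 11; pairs: (0,3), (0,4), (1,3), (1,4), (1,5), (1,6), (2,4), (2,5), (2,6), (2,7), (3,7)

α = atan 0.7 = 34.99°;  2α = 69.98°
n_0 = (-0.3224, +0.9466)
n_1 = (-0.8808, +0.4735)
n_2 = (-0.9364, -0.3509)
n_3 = (+0.1893, -0.9819)
n_4 = (+0.9308, -0.3655)
n_5 = (+0.9901, +0.1406)
n_6 = (+0.9031, +0.4294)
n_7 = (+0.6260, +0.7798)
  (0,1): δ = 137.07°  ·
  (0,2): δ = 88.26°  ·
  (0,3): δ = 7.89°  ✓
  (0,4): δ = 49.75°  ✓
  (0,5): δ = 79.28°  ·
  (0,6): δ = 96.62°  ·
  (0,7): δ = 122.44°  ·
  (1,2): δ = 131.19°  ·
  (1,3): δ = 50.82°  ✓
  (1,4): δ = 6.82°  ✓
  (1,5): δ = 36.35°  ✓
  (1,6): δ = 53.69°  ✓
  (1,7): δ = 79.51°  ·
  (2,3): δ = 99.63°  ·
  (2,4): δ = 41.98°  ✓
  (2,5): δ = 12.46°  ✓
  (2,6): δ = 4.88°  ✓
  (2,7): δ = 30.70°  ✓
  (3,4): δ = 122.35°  ·
  (3,5): δ = 92.83°  ·
  (3,6): δ = 75.48°  ·
  (3,7): δ = 49.67°  ✓
  (4,5): δ = 150.47°  ·
  (4,6): δ = 133.13°  ·
  (4,7): δ = 107.31°  ·
  (5,6): δ = 162.66°  ·
  (5,7): δ = 136.84°  ·
  (6,7): δ = 154.18°  ·
antipodal pairs: 11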